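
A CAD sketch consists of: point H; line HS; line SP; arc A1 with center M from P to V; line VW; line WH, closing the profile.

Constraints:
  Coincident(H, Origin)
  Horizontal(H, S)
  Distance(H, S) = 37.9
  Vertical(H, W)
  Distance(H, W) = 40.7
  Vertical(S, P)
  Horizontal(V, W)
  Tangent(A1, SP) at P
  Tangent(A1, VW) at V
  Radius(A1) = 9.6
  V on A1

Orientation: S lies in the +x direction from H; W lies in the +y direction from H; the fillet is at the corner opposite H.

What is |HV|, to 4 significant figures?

49.57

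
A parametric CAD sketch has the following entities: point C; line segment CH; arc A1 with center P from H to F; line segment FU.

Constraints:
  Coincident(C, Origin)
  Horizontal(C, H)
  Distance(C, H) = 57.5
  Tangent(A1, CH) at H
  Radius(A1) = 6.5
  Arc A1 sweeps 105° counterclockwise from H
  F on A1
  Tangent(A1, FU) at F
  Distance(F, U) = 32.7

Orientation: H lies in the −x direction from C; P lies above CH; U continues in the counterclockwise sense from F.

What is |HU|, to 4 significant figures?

39.83

C is at the origin; C and H share the same y with |CH| = 57.5 and H on the −x side, so H = (-57.50, 0.000). Tangency of A1 to CH means the radius PH is perpendicular to CH, so P = H + (0, 6.5) = (-57.50, 6.500). On A1, H sits at bearing -90° from P; a 105° counterclockwise sweep puts F at bearing 15°, so F = P + 6.5·(cos 15°, sin 15°) = (-51.22, 8.182). Tangency of A1 to FU means the radius PF is perpendicular to FU, so FU runs along (−sin 15°, cos 15°); with |FU| = 32.7, U = (-59.68, 39.77). Then |HU| = |U − H| = 39.83.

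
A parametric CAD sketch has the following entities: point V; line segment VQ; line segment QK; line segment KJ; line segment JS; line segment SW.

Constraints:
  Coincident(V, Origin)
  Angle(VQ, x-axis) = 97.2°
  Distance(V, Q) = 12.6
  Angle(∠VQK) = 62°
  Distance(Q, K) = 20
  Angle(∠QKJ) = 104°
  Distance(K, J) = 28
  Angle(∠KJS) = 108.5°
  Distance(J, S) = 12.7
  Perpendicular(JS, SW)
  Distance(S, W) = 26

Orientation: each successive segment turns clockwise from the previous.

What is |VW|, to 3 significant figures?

3.94

V is at the origin; VQ runs at 97.2° with length 12.6, so Q = (-1.58, 12.5). ∠VQK = 62.0° gives QK at -20.8° from the x-axis; with |QK| = 20.0, K = (17.1, 5.40). ∠QKJ = 104.0° gives KJ at -96.8° from the x-axis; with |KJ| = 28.0, J = (13.8, -22.4). ∠KJS = 108.5° gives JS at -168° from the x-axis; with |JS| = 12.7, S = (1.37, -25.0). JS is perpendicular to SW, so SW runs at 102°; with |SW| = 26.0, W = (-3.91, 0.480). Then |VW| = |W − V| = 3.94.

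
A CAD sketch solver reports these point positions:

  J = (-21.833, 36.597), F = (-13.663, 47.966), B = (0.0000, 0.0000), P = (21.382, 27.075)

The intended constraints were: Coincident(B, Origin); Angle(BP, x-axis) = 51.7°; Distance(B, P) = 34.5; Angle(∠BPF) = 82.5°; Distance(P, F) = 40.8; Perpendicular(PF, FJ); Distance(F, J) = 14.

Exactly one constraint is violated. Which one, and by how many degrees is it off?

Perpendicular(PF, FJ) — off by 4.90°.

B = (0.00, 0.00) ✓; BP at 51.70° ✓; |BP| = 34.50 ✓; ∠BPF = 82.50° ✓; |PF| = 40.80 ✓; ∠(PF, FJ) = 85.10° ✗; |FJ| = 14.00 ✓.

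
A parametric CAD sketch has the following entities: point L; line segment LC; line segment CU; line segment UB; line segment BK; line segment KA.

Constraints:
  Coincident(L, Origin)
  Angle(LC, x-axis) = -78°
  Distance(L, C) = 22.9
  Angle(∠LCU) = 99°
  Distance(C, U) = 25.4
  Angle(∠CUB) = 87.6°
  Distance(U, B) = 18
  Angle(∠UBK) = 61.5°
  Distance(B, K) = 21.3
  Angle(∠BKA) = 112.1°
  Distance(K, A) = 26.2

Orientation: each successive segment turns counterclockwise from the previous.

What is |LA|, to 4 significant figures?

43.75

L is at the origin; LC runs at -78.0° with length 22.9, so C = (4.761, -22.40). ∠LCU = 99.0° gives CU at 3.000° from the x-axis; with |CU| = 25.4, U = (30.13, -21.07). ∠CUB = 87.6° gives UB at 95.40° from the x-axis; with |UB| = 18.0, B = (28.43, -3.150). ∠UBK = 61.5° gives BK at -146.1° from the x-axis; with |BK| = 21.3, K = (10.75, -15.03). ∠BKA = 112.1° gives KA at -78.20° from the x-axis; with |KA| = 26.2, A = (16.11, -40.68). Then |LA| = |A − L| = 43.75.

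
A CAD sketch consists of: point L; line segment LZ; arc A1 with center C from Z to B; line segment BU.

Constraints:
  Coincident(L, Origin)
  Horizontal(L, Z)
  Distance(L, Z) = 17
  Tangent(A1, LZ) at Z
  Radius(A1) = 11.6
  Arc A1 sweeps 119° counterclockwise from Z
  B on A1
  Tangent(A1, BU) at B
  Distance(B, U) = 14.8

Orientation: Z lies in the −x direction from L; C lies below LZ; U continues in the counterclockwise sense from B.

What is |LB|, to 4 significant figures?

32.15

L is at the origin; L and Z share the same y with |LZ| = 17.0 and Z on the −x side, so Z = (-17.00, 0.000). Since A1 is tangent to LZ there, CZ ⟂ LZ, so C = Z + (0, -11.6) = (-17.00, -11.60). On A1, Z sits at bearing 90° from C; a 119° counterclockwise sweep puts B at bearing 209°, so B = C + 11.6·(cos 209°, sin 209°) = (-27.15, -17.22). Then |LB| = |B − L| = 32.15.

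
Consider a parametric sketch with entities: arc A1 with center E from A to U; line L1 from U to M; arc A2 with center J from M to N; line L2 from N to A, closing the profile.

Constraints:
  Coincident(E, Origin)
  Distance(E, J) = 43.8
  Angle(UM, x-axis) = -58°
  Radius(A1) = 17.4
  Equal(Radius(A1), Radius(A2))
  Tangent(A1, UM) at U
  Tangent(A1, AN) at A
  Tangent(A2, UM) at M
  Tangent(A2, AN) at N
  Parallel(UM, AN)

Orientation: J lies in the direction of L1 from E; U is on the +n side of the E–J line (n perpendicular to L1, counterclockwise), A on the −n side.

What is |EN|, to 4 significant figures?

47.13

Tangency of A1 to both parallel lines with radius 17.4 puts U and A at E ± 17.4·n: U = (14.76, 9.221), A = (-14.76, -9.221). Equal radii place M and N the same way about J: M = J + 17.4·n = (37.97, -27.92), N = J − 17.4·n = (8.454, -46.37). Then |EN| = |N − E| = 47.13.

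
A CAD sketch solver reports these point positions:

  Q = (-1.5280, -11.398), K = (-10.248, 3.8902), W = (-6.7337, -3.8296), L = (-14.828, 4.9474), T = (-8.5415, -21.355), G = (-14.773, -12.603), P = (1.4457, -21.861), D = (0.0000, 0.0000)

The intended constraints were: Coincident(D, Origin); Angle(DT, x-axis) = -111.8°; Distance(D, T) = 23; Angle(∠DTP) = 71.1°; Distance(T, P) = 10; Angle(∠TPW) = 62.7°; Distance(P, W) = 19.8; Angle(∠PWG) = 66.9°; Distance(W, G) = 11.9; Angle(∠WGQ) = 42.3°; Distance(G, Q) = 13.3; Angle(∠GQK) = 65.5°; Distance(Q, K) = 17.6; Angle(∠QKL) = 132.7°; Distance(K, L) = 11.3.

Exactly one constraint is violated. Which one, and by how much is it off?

Distance(K, L) = 11.3 — off by 6.60.

D = (0.00, 0.00) ✓; DT at -111.8° ✓; |DT| = 23.00 ✓; ∠DTP = 71.10° ✓; |TP| = 10.00 ✓; ∠TPW = 62.70° ✓; |PW| = 19.80 ✓; ∠PWG = 66.90° ✓; |WG| = 11.90 ✓; ∠WGQ = 42.30° ✓; |GQ| = 13.30 ✓; ∠GQK = 65.50° ✓; |QK| = 17.60 ✓; ∠QKL = 132.7° ✓; |KL| = 4.700 ✗.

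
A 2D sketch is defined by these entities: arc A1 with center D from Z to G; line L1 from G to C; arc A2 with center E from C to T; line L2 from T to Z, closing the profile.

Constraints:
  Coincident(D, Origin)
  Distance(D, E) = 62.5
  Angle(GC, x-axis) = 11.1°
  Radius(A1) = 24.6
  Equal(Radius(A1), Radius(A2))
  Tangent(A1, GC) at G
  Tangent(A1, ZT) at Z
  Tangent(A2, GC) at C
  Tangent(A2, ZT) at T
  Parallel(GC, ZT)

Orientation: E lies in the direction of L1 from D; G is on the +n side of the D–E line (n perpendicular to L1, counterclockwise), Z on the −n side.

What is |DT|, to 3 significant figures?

67.2

Tangency of A1 to both parallel lines with radius 24.6 puts G and Z at D ± 24.6·n: G = (-4.74, 24.1), Z = (4.74, -24.1). Equal radii place C and T the same way about E: C = E + 24.6·n = (56.6, 36.2), T = E − 24.6·n = (66.1, -12.1). Then |DT| = |T − D| = 67.2.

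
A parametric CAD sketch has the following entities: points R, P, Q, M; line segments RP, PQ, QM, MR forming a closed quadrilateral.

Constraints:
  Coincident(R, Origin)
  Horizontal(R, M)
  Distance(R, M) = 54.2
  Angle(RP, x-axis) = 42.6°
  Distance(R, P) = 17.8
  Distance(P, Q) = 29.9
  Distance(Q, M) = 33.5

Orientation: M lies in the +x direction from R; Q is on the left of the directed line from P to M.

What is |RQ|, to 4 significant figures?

47.60

R is at the origin; R and M share the same y with |RM| = 54.2 and M in +x, so M = (54.2, 0). RP runs at 42.6° with |RP| = 17.8, so P = (13.10, 12.05). Q is determined by |PQ| = 29.9 and |QM| = 33.5 together: it lies at the intersection of circle(P, 29.9) and circle(M, 33.5). With |PM| = 42.83, the foot of the radical line on PM is 18.75 from P and the perpendicular offset is √(29.9² − 18.75²) = 23.29. Taking the left-of-PM solution: Q = (37.65, 29.12).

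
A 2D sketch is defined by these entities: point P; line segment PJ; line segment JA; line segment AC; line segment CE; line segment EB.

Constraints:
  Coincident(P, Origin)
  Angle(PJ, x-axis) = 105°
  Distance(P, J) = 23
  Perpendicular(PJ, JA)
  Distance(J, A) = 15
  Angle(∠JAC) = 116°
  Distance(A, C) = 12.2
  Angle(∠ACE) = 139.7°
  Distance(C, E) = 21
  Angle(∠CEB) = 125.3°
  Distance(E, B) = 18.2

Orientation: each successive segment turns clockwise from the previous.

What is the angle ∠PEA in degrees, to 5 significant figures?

60.964°

∠JAC = 116.0° gives AC at -49.000° from the x-axis; with |AC| = 12.2, C = (16.540, 16.891). ∠ACE = 139.7° gives CE at -89.300° from the x-axis; with |CE| = 21.0, E = (16.797, -4.1073). Then cos ∠PEA = EP·EA / (|EP||EA|), giving 60.964°.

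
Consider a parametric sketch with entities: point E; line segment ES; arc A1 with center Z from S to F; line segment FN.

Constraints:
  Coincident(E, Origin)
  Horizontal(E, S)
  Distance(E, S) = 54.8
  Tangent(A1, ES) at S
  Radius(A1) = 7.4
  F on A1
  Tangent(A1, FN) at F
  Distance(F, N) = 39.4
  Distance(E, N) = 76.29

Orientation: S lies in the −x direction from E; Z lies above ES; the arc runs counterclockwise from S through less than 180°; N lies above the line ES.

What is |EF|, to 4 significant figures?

48.74

E is at the origin; ES is horizontal with |ES| = 54.8 and S on the −x side, so S = (-54.80, 0.000). The tangent condition forces ZS to be normal to ES, so Z = S + (0, 7.4) = (-54.80, 7.400). Since ZF ⟂ FN (tangency), |ZN| = √(7.4² + 39.4²) = 40.09 regardless of where F sits on A1. So N lies on both circle(E, 76.29) and circle(Z, 40.09); the above-ES intersection is N = (-59.97, 47.15). F is the foot of the tangent from N: F = (-47.76, 9.693).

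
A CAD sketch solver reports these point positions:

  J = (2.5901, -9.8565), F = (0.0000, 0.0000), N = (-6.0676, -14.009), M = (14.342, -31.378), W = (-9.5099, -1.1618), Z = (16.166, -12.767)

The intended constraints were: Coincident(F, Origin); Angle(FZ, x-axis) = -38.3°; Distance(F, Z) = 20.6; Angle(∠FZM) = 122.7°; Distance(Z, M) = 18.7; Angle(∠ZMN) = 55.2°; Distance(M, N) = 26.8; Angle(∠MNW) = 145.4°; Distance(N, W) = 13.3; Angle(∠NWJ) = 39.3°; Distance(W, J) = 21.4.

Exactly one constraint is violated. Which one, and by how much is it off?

Distance(W, J) = 21.4 — off by 6.50.

F = (0.00, 0.00) ✓; FZ at -38.30° ✓; |FZ| = 20.60 ✓; ∠FZM = 122.7° ✓; |ZM| = 18.70 ✓; ∠ZMN = 55.20° ✓; |MN| = 26.80 ✓; ∠MNW = 145.4° ✓; |NW| = 13.30 ✓; ∠NWJ = 39.30° ✓; |WJ| = 14.90 ✗.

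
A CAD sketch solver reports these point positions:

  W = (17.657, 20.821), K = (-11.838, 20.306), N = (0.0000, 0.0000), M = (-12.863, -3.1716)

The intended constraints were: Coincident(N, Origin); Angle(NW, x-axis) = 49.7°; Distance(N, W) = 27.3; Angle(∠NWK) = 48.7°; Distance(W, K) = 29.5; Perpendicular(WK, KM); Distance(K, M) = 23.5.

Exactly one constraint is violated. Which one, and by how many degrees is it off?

Perpendicular(WK, KM) — off by 3.50°.

N = (0.00, 0.00) ✓; NW at 49.70° ✓; |NW| = 27.30 ✓; ∠NWK = 48.70° ✓; |WK| = 29.50 ✓; ∠(WK, KM) = 86.50° ✗; |KM| = 23.50 ✓.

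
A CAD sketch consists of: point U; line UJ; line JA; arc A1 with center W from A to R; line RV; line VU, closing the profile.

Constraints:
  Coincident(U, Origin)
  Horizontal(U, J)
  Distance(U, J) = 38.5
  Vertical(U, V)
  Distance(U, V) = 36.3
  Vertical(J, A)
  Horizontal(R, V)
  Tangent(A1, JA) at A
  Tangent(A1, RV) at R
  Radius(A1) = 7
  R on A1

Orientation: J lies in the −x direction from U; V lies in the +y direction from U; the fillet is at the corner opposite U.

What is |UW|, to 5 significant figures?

43.020

U is at the origin; UJ is horizontal with |UJ| = 38.5 and J on the −x side, so J = (-38.500, 0.0000). UV is vertical with |UV| = 36.3 and V on the +y side, so V = (0.0000, 36.300). The virtual corner opposite U is at (-38.500, 36.300). The tangent condition forces WA to be normal to JA and A1 meets RV tangentially, so WR is at right angles to RV, with radius 7.0, so the center W sits 7.0 in from both sides at W = (-31.500, 29.300). Then |UW| = |W − U| = 43.020.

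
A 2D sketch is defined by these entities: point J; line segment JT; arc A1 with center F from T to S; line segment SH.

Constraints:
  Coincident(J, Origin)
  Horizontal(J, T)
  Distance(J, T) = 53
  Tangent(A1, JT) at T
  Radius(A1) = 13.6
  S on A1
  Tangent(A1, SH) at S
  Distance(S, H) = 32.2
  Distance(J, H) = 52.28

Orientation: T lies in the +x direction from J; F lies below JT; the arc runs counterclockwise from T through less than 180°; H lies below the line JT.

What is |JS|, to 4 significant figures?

41.12

Checks: J.y = 0.00, T.y = 0.00 ✓; |FS| = 13.60 ✓; ∠(FS, SH) = 90.00° ✓; |SH| = 32.20 ✓; |JH| = 52.28 ✓.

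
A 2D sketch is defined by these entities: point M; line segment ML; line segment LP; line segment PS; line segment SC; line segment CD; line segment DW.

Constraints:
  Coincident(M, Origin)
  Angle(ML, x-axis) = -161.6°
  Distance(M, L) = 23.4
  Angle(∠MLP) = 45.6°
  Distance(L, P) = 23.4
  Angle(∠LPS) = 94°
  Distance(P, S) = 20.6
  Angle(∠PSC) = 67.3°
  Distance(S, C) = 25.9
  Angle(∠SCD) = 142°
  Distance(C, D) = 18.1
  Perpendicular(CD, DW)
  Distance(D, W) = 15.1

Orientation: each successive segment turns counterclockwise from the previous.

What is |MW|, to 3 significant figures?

30.9

M is at the origin; ML runs at -161.6° with length 23.4, so L = (-22.2, -7.39). ∠MLP = 45.6° gives LP at -27.2° from the x-axis; with |LP| = 23.4, P = (-1.39, -18.1). ∠LPS = 94.0° gives PS at 58.8° from the x-axis; with |PS| = 20.6, S = (9.28, -0.462). ∠PSC = 67.3° gives SC at 172° from the x-axis; with |SC| = 25.9, C = (-16.3, 3.37). ∠SCD = 142.0° gives CD at -150° from the x-axis; with |CD| = 18.1, D = (-32.1, -5.55). CD ⟂ DW, so DW runs at -60.5°; with |DW| = 15.1, W = (-24.7, -18.7). Then |MW| = |W − M| = 30.9.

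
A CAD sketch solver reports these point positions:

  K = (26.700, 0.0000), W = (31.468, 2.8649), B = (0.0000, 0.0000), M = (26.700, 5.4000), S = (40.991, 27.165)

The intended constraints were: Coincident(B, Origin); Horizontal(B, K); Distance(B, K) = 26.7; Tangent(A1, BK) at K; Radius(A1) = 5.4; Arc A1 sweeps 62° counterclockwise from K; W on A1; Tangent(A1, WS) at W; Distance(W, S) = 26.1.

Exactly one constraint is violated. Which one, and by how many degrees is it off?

Tangent(A1, WS) at W — off by 6.60°.

B = (0.00, 0.00) ✓; B.y = 0.00, K.y = 0.00 ✓; |BK| = 26.70 ✓; ∠(MK, KB) = 90.00° ✓; |MK| = 5.400 ✓; bearing(M→W) − bearing(M→K) = 62.00° ✓; |MW| = 5.400 ✓; ∠(MW, WS) = 83.40° ✗; |WS| = 26.10 ✓.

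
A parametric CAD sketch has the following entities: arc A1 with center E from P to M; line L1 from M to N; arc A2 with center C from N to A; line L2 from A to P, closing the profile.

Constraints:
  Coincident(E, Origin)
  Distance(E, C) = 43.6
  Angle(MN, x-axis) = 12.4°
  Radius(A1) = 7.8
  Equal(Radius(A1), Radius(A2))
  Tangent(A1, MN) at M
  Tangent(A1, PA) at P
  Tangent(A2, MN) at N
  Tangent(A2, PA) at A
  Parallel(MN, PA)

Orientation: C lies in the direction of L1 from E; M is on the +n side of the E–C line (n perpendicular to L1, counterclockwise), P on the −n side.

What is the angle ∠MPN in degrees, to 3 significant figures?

70.3°

The slot axis is L1's direction at 12.4°, so u = (cos 12.4°, sin 12.4°) = (0.977, 0.215) and n = (−sin 12.4°, cos 12.4°) = (-0.215, 0.977). E is at the origin and C lies 43.6 along u from E, so C = 43.6·u = (42.6, 9.36). Tangency of A1 to both parallel lines with radius 7.8 puts M and P at E ± 7.8·n: M = (-1.67, 7.62), P = (1.67, -7.62). Equal radii place N and A the same way about C: N = C + 7.8·n = (40.9, 17.0), A = C − 7.8·n = (44.3, 1.74). Then cos ∠MPN = PM·PN / (|PM||PN|), giving 70.3°.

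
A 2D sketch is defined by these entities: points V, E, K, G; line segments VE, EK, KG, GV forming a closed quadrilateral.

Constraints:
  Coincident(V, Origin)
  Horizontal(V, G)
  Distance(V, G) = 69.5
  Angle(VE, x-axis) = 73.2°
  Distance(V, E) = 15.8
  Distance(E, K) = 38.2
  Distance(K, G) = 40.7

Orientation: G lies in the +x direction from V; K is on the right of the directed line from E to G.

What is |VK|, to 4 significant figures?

33.30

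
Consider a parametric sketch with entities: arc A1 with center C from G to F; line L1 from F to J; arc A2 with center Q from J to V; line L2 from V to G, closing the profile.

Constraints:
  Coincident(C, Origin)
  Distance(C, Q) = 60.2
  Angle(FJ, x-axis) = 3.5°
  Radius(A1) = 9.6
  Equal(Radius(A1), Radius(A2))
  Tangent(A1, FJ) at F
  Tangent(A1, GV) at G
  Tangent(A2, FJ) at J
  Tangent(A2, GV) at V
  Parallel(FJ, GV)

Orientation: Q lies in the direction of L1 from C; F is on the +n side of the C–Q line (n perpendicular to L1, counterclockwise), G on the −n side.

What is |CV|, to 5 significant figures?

60.961

The slot axis is L1's direction at 3.5°, so u = (cos 3.5°, sin 3.5°) = (0.99813, 0.061049) and n = (−sin 3.5°, cos 3.5°) = (-0.061049, 0.99813). C is at the origin and Q lies 60.2 along u from C, so Q = 60.2·u = (60.088, 3.6751). Tangency of A1 to both parallel lines with radius 9.6 puts F and G at C ± 9.6·n: F = (-0.58607, 9.5821), G = (0.58607, -9.5821). Equal radii place J and V the same way about Q: J = Q + 9.6·n = (59.502, 13.257), V = Q − 9.6·n = (60.674, -5.9070). Then |CV| = |V − C| = 60.961.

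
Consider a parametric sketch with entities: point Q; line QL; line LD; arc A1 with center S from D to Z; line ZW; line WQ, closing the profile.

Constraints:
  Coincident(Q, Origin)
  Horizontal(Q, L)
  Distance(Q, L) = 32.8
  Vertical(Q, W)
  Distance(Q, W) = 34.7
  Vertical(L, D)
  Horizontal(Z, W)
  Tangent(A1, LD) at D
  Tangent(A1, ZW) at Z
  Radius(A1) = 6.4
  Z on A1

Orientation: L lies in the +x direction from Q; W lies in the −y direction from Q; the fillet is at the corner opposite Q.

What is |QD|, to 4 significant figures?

43.32

The virtual corner opposite Q is at (32.80, -34.70). The tangent condition forces SD to be normal to LD and the tangent condition forces SZ to be normal to ZW, with radius 6.4, so the center S sits 6.4 in from both sides at S = (26.40, -28.30). That places the tangent points at D = (32.80, -28.30) on LD and Z = (26.40, -34.70) on ZW. Then |QD| = |D − Q| = 43.32.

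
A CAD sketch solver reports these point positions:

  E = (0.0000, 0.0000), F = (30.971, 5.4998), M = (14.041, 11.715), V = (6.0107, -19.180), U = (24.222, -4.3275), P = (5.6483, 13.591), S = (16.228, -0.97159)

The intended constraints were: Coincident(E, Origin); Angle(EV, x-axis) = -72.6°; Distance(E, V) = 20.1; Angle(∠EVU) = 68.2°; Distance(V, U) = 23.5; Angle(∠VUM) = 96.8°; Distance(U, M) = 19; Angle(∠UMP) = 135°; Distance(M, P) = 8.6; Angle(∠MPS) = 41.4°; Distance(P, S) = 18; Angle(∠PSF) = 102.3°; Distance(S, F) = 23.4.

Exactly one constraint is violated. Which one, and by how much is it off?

Distance(S, F) = 23.4 — off by 7.30.

E = (0.00, 0.00) ✓; EV at -72.60° ✓; |EV| = 20.10 ✓; ∠EVU = 68.20° ✓; |VU| = 23.50 ✓; ∠VUM = 96.80° ✓; |UM| = 19.00 ✓; ∠UMP = 135.0° ✓; |MP| = 8.600 ✓; ∠MPS = 41.40° ✓; |PS| = 18.00 ✓; ∠PSF = 102.3° ✓; |SF| = 16.10 ✗.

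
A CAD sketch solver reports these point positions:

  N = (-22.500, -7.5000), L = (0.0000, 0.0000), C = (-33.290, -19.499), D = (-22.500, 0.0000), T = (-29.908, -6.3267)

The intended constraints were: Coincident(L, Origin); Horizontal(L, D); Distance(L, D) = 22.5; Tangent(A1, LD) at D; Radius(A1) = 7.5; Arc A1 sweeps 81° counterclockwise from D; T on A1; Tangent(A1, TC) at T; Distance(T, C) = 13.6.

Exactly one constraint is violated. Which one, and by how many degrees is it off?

Tangent(A1, TC) at T — off by 5.40°.

L = (0.00, 0.00) ✓; L.y = 0.00, D.y = 0.00 ✓; |LD| = 22.50 ✓; ∠(ND, DL) = 90.00° ✓; |ND| = 7.500 ✓; bearing(N→T) − bearing(N→D) = 81.00° ✓; |NT| = 7.500 ✓; ∠(NT, TC) = 95.40° ✗; |TC| = 13.60 ✓.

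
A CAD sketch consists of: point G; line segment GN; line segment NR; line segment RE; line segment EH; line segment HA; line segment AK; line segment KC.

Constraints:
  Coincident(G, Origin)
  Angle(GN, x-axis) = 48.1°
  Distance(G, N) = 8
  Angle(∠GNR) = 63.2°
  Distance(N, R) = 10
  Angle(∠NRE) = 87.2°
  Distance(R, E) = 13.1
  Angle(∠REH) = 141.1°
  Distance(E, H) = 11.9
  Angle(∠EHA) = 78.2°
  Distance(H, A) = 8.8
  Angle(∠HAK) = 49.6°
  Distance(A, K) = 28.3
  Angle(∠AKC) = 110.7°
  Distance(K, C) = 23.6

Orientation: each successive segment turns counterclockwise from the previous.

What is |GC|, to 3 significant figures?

42.5

G is at the origin; GN runs at 48.1° with length 8.0, so N = (5.34, 5.95). ∠GNR = 63.2° gives NR at 165° from the x-axis; with |NR| = 10.0, R = (-4.31, 8.56). ∠NRE = 87.2° gives RE at -102° from the x-axis; with |RE| = 13.1, E = (-7.10, -4.24). ∠REH = 141.1° gives EH at -63.4° from the x-axis; with |EH| = 11.9, H = (-1.77, -14.9). ∠EHA = 78.2° gives HA at 38.4° from the x-axis; with |HA| = 8.8, A = (5.12, -9.41). ∠HAK = 49.6° gives AK at 169° from the x-axis; with |AK| = 28.3, K = (-22.6, -3.92). ∠AKC = 110.7° gives KC at -122° from the x-axis; with |KC| = 23.6, C = (-35.1, -24.0). Then |GC| = |C − G| = 42.5.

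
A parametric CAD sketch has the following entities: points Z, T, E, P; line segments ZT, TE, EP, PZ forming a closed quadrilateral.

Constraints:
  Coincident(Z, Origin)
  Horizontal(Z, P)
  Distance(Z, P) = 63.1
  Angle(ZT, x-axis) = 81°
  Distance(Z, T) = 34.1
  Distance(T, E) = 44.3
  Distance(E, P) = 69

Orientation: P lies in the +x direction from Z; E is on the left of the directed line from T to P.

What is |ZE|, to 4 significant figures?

74.28

Checks: |TE| = 44.30 ✓; |EP| = 69.00 ✓.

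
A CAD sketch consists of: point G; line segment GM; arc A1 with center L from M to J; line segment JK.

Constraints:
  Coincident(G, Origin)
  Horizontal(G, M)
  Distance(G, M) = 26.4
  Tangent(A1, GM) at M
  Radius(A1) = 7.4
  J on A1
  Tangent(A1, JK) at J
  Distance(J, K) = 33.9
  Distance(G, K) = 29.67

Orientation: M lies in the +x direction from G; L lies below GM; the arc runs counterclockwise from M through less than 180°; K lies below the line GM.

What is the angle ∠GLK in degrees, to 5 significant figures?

55.584°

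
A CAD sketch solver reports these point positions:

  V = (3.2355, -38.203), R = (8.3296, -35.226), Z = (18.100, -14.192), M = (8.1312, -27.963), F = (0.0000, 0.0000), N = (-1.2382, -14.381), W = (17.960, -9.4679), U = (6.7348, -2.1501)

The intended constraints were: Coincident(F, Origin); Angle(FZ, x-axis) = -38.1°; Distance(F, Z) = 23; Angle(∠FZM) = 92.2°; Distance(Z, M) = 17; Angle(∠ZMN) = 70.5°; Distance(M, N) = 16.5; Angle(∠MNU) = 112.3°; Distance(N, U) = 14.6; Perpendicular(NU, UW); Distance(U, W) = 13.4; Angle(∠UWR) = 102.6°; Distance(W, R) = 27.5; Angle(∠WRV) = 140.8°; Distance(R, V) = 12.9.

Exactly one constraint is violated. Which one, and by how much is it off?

Distance(R, V) = 12.9 — off by 7.00.

F = (0.00, 0.00) ✓; FZ at -38.10° ✓; |FZ| = 23.00 ✓; ∠FZM = 92.20° ✓; |ZM| = 17.00 ✓; ∠ZMN = 70.50° ✓; |MN| = 16.50 ✓; ∠MNU = 112.3° ✓; |NU| = 14.60 ✓; ∠(NU, UW) = 90.00° ✓; |UW| = 13.40 ✓; ∠UWR = 102.6° ✓; |WR| = 27.50 ✓; ∠WRV = 140.8° ✓; |RV| = 5.900 ✗.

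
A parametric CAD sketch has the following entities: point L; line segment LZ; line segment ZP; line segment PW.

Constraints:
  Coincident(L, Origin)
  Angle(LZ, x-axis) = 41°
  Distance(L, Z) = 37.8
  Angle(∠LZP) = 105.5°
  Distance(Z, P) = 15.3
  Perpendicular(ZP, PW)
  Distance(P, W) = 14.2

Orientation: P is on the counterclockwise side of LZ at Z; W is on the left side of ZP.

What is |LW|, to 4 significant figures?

33.75

L is at the origin; LZ runs at 41.0° with length 37.8, so Z = 37.8·(cos 41.0°, sin 41.0°) = (28.53, 24.80). ∠LZP = 105.5°, so ZP runs at 41.0° + (180° − 105.5°) = 115.5° from the x-axis; with |ZP| = 15.3, P = Z + 15.3·(cos 115.5°, sin 115.5°) = (21.94, 38.61). ZP is perpendicular to PW; with |PW| = 14.2 on the left of ZP, W = P + 14.2·(-0.9026, -0.4305) = (9.124, 32.50). Then |LW| = |W − L| = 33.75.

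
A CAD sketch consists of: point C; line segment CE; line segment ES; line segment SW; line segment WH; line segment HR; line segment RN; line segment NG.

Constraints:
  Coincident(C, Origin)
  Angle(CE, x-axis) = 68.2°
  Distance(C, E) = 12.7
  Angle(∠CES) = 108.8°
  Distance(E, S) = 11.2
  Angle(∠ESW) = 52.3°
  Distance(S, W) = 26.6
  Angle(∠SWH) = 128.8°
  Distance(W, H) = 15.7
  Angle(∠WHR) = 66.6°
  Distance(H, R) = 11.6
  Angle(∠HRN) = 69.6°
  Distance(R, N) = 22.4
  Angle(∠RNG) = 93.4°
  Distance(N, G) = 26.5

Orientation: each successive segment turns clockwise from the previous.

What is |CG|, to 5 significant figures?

36.529

C is at the origin; CE runs at 68.2° with length 12.7, so E = (4.7164, 11.792). ∠CES = 108.8° gives ES at -3.0000° from the x-axis; with |ES| = 11.2, S = (15.901, 11.206). ∠ESW = 52.3° gives SW at -130.70° from the x-axis; with |SW| = 26.6, W = (-1.4448, -8.9608). ∠SWH = 128.8° gives WH at 178.10° from the x-axis; with |WH| = 15.7, H = (-17.136, -8.4402). ∠WHR = 66.6° gives HR at 64.700° from the x-axis; with |HR| = 11.6, R = (-12.179, 2.0471). ∠HRN = 69.6° gives RN at -45.700° from the x-axis; with |RN| = 22.4, N = (3.4657, -13.984). ∠RNG = 93.4° gives NG at -132.30° from the x-axis; with |NG| = 26.5, G = (-14.369, -33.585). Then |CG| = |G − C| = 36.529.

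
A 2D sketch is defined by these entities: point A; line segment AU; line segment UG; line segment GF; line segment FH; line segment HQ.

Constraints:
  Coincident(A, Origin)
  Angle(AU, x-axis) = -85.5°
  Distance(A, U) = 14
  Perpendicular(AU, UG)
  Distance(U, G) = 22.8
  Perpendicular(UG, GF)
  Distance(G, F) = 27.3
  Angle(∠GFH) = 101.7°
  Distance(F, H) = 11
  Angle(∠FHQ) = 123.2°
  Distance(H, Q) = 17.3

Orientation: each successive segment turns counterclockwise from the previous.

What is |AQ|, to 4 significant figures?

3.281

A is at the origin; AU runs at -85.5° with length 14.0, so U = (1.098, -13.96). AU ⟂ UG, so UG runs at 4.500°; with |UG| = 22.8, G = (23.83, -12.17). The perpendicularity gives GF at right angles to UG, so GF runs at 94.50°; with |GF| = 27.3, F = (21.69, 15.05). ∠GFH = 101.7° gives FH at 172.8° from the x-axis; with |FH| = 11.0, H = (10.77, 16.43). ∠FHQ = 123.2° gives HQ at -130.4° from the x-axis; with |HQ| = 17.3, Q = (-0.4395, 3.252). Then |AQ| = |Q − A| = 3.281.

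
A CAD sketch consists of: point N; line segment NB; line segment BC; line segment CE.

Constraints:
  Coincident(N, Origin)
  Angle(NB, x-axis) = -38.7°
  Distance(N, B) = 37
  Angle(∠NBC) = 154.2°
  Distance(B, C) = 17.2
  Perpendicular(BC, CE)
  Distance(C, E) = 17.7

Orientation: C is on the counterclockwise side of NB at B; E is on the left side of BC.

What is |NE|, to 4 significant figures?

50.54

N is at the origin; NB runs at -38.7° with length 37.0, so B = 37.0·(cos -38.7°, sin -38.7°) = (28.88, -23.13). ∠NBC = 154.2°, so BC runs at -38.7° + (180° − 154.2°) = -12.90° from the x-axis; with |BC| = 17.2, C = B + 17.2·(cos -12.90°, sin -12.90°) = (45.64, -26.97). BC is perpendicular to CE; with |CE| = 17.7 on the left of BC, E = C + 17.7·(0.2233, 0.9748) = (49.59, -9.721). Then |NE| = |E − N| = 50.54.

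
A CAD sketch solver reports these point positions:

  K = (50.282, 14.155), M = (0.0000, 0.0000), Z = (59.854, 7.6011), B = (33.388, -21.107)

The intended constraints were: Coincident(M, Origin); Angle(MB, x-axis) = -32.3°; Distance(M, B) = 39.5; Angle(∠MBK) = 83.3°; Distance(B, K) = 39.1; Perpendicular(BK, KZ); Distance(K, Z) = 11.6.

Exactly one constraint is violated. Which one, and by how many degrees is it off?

Perpendicular(BK, KZ) — off by 8.80°.

M = (0.00, 0.00) ✓; MB at -32.30° ✓; |MB| = 39.50 ✓; ∠MBK = 83.30° ✓; |BK| = 39.10 ✓; ∠(BK, KZ) = 98.80° ✗; |KZ| = 11.60 ✓.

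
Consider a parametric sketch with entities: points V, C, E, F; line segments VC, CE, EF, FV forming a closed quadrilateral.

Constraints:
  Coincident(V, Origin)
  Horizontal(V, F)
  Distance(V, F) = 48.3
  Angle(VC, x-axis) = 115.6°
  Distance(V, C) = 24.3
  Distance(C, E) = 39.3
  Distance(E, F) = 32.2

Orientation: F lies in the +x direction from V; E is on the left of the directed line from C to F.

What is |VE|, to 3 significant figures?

38.3

Checks: |CE| = 39.30 ✓; |EF| = 32.20 ✓.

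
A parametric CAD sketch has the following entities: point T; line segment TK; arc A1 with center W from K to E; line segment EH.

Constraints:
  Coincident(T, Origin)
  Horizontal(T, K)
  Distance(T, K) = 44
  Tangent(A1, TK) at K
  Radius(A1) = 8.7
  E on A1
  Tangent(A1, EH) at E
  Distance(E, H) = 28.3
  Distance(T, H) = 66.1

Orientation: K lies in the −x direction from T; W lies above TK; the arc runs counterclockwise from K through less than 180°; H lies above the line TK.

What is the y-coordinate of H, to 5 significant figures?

36.012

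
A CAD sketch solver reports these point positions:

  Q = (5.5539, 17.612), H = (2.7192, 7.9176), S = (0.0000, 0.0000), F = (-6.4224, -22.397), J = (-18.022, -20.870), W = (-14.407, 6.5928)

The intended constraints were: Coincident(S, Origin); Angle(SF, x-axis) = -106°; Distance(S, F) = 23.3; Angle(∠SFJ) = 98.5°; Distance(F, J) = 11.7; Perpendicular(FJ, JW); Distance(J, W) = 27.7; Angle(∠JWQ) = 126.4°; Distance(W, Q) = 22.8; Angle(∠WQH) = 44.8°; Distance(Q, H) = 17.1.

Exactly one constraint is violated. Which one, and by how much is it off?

Distance(Q, H) = 17.1 — off by 7.00.

S = (0.00, 0.00) ✓; SF at -106.0° ✓; |SF| = 23.30 ✓; ∠SFJ = 98.50° ✓; |FJ| = 11.70 ✓; ∠(FJ, JW) = 90.00° ✓; |JW| = 27.70 ✓; ∠JWQ = 126.4° ✓; |WQ| = 22.80 ✓; ∠WQH = 44.80° ✓; |QH| = 10.10 ✗.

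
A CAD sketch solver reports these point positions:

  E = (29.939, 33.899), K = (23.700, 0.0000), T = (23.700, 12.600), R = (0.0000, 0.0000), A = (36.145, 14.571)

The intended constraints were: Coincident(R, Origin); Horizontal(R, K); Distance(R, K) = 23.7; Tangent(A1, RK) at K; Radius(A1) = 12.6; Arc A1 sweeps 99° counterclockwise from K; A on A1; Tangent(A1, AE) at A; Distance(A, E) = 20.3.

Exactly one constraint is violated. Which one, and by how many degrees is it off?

Tangent(A1, AE) at A — off by 8.80°.

R = (0.00, 0.00) ✓; R.y = 0.00, K.y = 0.00 ✓; |RK| = 23.70 ✓; ∠(TK, KR) = 90.00° ✓; |TK| = 12.60 ✓; bearing(T→A) − bearing(T→K) = 99.00° ✓; |TA| = 12.60 ✓; ∠(TA, AE) = 81.20° ✗; |AE| = 20.30 ✓.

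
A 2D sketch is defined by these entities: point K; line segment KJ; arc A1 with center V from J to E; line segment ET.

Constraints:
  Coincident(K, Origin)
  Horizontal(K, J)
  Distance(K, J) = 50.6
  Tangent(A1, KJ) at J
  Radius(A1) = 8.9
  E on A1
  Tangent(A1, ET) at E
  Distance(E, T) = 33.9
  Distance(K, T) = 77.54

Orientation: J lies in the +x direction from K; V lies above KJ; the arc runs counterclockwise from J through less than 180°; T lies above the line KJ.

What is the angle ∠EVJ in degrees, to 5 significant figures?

78.141°

K is at the origin; KJ is horizontal with |KJ| = 50.6 and J on the +x side, so J = (50.600, 0.0000). Tangency of A1 to KJ means the radius VJ is perpendicular to KJ, so V = J + (0, 8.9) = (50.600, 8.9000). Since VE ⟂ ET (tangency), |VT| = √(8.9² + 33.9²) = 35.049 regardless of where E sits on A1. So T lies on both circle(K, 77.54) and circle(V, 35.049); the above-KJ intersection is T = (66.277, 40.247). E is the foot of the tangent from T: E = (59.310, 7.0710).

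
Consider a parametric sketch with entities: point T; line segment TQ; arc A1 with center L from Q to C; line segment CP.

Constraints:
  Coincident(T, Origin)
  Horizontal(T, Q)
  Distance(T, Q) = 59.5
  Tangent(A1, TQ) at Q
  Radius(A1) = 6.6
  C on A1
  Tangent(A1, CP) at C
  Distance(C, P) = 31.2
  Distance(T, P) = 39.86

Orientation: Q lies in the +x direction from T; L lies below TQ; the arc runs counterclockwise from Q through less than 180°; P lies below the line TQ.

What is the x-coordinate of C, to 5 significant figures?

54.954

Checks: T = (0.00, 0.00) ✓; |LC| = 6.600 ✓; ∠(LC, CP) = 90.00° ✓; |CP| = 31.20 ✓; |TP| = 39.86 ✓.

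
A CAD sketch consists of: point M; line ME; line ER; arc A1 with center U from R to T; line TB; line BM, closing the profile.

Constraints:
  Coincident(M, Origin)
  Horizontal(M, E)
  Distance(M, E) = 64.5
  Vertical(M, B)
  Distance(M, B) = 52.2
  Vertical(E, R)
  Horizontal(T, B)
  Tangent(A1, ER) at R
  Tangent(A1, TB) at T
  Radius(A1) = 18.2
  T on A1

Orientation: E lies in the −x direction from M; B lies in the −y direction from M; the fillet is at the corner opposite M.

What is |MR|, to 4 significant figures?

72.91

M is at the origin; ME is horizontal with |ME| = 64.5 and E on the −x side, so E = (-64.50, 0.000). MB is vertical with |MB| = 52.2 and B on the −y side, so B = (0.000, -52.20). The virtual corner opposite M is at (-64.50, -52.20). Since A1 is tangent to ER there, UR ⟂ ER and the tangent condition forces UT to be normal to TB, with radius 18.2, so the center U sits 18.2 in from both sides at U = (-46.30, -34.00). That places the tangent points at R = (-64.50, -34.00) on ER and T = (-46.30, -52.20) on TB. Then |MR| = |R − M| = 72.91.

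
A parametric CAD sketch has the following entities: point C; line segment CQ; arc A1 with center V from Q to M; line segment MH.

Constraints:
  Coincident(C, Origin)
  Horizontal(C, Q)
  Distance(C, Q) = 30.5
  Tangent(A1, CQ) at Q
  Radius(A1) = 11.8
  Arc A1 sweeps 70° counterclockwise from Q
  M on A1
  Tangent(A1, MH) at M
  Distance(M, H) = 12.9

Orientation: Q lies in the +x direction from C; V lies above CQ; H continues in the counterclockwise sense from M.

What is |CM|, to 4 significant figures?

42.31

Since A1 is tangent to CQ there, VQ ⟂ CQ, so V = Q + (0, 11.8) = (30.50, 11.80). On A1, Q sits at bearing -90° from V; a 70° counterclockwise sweep puts M at bearing -20°, so M = V + 11.8·(cos -20°, sin -20°) = (41.59, 7.764). Then |CM| = |M − C| = 42.31.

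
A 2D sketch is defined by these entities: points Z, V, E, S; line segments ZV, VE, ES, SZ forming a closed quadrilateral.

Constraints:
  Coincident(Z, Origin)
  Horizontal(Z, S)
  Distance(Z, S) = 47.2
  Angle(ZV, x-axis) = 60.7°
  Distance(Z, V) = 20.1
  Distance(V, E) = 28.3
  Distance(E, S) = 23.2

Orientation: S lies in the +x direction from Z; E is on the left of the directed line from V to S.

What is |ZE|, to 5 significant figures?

43.443

Z is at the origin; Z and S share the same y with |ZS| = 47.2 and S in +x, so S = (47.2, 0). ZV runs at 60.7° with |ZV| = 20.1, so V = (9.8366, 17.529). E is determined by |VE| = 28.3 and |ES| = 23.2 together: it lies at the intersection of circle(V, 28.3) and circle(S, 23.2). With |VS| = 41.271, the foot of the radical line on VS is 23.817 from V and the perpendicular offset is √(28.3² − 23.817²) = 15.285. Taking the left-of-VS solution: E = (37.891, 21.250).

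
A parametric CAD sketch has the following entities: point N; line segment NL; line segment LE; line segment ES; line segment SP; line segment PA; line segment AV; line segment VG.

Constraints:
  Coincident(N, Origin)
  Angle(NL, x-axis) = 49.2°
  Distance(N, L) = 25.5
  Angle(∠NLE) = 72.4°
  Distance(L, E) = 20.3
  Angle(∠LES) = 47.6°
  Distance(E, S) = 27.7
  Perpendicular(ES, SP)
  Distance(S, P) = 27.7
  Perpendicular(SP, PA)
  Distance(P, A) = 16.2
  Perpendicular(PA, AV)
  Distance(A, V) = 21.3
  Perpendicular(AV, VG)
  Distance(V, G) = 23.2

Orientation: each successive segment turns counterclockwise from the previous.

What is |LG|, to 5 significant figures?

22.700

N is at the origin; NL runs at 49.2° with length 25.5, so L = (16.662, 19.303). ∠NLE = 72.4° gives LE at 156.80° from the x-axis; with |LE| = 20.3, E = (-1.9962, 27.300). ∠LES = 47.6° gives ES at -70.800° from the x-axis; with |ES| = 27.7, S = (7.1134, 1.1412). ES is perpendicular to SP, so SP runs at 19.200°; with |SP| = 27.7, P = (33.273, 10.251). SP ⟂ PA, so PA runs at 109.20°; with |PA| = 16.2, A = (27.945, 25.550). PA ⟂ AV, so AV runs at -160.80°; with |AV| = 21.3, V = (7.8298, 18.545). AV ⟂ VG, so VG runs at -70.800°; with |VG| = 23.2, G = (15.459, -3.3647). Then |LG| = |G − L| = 22.700.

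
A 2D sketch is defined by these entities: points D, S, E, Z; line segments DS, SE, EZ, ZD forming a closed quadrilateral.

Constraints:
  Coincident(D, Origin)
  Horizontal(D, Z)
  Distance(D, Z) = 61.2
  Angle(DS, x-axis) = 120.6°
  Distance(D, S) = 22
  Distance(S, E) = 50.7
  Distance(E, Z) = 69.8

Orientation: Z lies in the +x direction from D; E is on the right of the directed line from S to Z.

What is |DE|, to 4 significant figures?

30.85

D is at the origin; D and Z share the same y with |DZ| = 61.2 and Z in +x, so Z = (61.2, 0). DS runs at 120.6° with |DS| = 22.0, so S = (-11.20, 18.94). E is determined by |SE| = 50.7 and |EZ| = 69.8 together: it lies at the intersection of circle(S, 50.7) and circle(Z, 69.8). With |SZ| = 74.83, the foot of the radical line on SZ is 22.04 from S and the perpendicular offset is √(50.7² − 22.04²) = 45.66. Taking the right-of-SZ solution: E = (-1.430, -30.81).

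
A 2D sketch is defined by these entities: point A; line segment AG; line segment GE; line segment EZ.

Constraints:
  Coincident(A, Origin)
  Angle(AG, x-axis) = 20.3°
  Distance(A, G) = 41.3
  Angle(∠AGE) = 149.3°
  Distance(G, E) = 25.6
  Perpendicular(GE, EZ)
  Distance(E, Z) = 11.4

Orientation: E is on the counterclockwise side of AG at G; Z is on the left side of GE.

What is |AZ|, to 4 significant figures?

61.87

A is at the origin; AG runs at 20.3° with length 41.3, so G = 41.3·(cos 20.3°, sin 20.3°) = (38.73, 14.33). ∠AGE = 149.3°, so GE runs at 20.3° + (180° − 149.3°) = 51.00° from the x-axis; with |GE| = 25.6, E = G + 25.6·(cos 51.00°, sin 51.00°) = (54.85, 34.22). GE ⟂ EZ; with |EZ| = 11.4 on the left of GE, Z = E + 11.4·(-0.7771, 0.6293) = (45.99, 41.40). Then |AZ| = |Z − A| = 61.87.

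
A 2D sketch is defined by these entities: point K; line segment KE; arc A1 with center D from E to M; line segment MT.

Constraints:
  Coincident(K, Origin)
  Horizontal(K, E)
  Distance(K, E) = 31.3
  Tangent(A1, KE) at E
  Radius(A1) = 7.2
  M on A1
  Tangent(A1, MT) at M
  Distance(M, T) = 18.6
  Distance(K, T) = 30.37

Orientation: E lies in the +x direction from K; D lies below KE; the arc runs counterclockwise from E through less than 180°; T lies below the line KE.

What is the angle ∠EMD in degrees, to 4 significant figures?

52.55°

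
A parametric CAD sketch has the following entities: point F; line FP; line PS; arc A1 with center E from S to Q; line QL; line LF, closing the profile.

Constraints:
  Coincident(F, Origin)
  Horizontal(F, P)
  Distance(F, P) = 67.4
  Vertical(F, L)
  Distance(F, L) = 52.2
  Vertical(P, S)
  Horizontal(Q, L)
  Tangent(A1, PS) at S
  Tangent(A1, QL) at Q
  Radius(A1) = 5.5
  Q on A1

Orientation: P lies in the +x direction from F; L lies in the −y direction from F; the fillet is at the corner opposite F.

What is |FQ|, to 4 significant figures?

80.97

The virtual corner opposite F is at (67.40, -52.20). A1 meets PS tangentially, so ES is at right angles to PS and tangency of A1 to QL means the radius EQ is perpendicular to QL, with radius 5.5, so the center E sits 5.5 in from both sides at E = (61.90, -46.70). That places the tangent points at S = (67.40, -46.70) on PS and Q = (61.90, -52.20) on QL. Then |FQ| = |Q − F| = 80.97.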